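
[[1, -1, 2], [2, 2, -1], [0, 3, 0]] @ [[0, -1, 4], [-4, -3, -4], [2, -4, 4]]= [[8, -6, 16], [-10, -4, -4], [-12, -9, -12]]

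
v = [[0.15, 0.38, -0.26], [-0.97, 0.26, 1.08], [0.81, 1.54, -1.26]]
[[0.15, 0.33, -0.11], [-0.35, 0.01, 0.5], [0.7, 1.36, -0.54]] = v @ [[0.32, 0.21, -0.09], [0.21, 0.78, 0.01], [-0.09, 0.01, 0.38]]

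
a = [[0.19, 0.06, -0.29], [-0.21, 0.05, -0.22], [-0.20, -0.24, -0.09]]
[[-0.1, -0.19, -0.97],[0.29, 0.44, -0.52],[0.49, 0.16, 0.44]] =a @ [[-1.05, -1.66, -0.64], [-0.97, 0.80, -2.21], [-0.53, -0.25, 2.48]]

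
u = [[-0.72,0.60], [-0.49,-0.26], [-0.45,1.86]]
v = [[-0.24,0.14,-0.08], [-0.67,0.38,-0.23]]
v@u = [[0.14,-0.33], [0.40,-0.93]]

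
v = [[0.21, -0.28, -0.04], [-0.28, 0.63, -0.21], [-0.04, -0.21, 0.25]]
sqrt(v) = [[(0.31+0.04j), -0.31+0.03j, -0.15+0.03j], [(-0.31+0.03j), (0.7+0.02j), -0.23+0.02j], [(-0.15+0.03j), -0.23+0.02j, 0.42+0.02j]]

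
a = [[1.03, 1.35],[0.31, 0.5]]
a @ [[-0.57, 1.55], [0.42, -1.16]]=[[-0.02, 0.03], [0.03, -0.10]]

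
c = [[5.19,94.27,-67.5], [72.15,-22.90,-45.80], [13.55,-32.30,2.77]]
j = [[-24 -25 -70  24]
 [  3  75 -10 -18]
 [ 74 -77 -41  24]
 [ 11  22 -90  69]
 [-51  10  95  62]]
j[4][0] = -51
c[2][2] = 2.77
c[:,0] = [5.19, 72.15, 13.55]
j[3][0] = 11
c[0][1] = 94.27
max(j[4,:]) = 95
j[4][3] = 62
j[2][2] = -41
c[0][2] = -67.5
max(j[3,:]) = 69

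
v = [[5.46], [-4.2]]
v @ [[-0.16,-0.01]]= [[-0.87,-0.05], [0.67,0.04]]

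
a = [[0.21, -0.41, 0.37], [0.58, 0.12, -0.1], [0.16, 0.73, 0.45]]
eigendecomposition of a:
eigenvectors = [[-0.14+0.56j,  (-0.14-0.56j),  0.42+0.00j], [(0.6+0j),  (0.6-0j),  0.25+0.00j], [(-0.21-0.52j),  (-0.21+0.52j),  (0.87+0j)]]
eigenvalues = [(0.02+0.63j), (0.02-0.63j), (0.74+0j)]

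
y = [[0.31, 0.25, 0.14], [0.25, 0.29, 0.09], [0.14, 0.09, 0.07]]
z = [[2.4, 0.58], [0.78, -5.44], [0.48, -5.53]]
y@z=[[1.01, -1.95],[0.87, -1.93],[0.44, -0.8]]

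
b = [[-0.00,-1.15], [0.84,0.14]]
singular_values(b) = [1.17, 0.83]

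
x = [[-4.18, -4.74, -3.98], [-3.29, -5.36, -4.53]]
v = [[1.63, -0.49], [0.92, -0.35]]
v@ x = [[-5.20, -5.1, -4.27], [-2.69, -2.48, -2.08]]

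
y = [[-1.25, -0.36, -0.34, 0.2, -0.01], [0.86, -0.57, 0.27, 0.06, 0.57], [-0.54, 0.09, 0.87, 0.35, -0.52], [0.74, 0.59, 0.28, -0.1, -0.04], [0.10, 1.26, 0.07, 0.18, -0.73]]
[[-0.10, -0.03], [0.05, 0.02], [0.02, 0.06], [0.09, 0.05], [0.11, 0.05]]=y@[[0.08, 0.0],[0.07, 0.06],[0.02, 0.07],[0.15, 0.06],[0.02, 0.06]]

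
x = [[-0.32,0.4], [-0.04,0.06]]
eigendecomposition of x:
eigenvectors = [[-0.99, -0.77],[-0.12, -0.64]]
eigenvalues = [-0.27, 0.01]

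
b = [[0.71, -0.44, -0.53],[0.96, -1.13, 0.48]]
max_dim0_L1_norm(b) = 1.67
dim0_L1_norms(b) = [1.67, 1.57, 1.01]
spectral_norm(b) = 1.70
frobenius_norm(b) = 1.85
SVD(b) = [[-0.44, -0.90], [-0.90, 0.44]] @ diag([1.6966544514073092, 0.727230137246637]) @ [[-0.69, 0.71, -0.12],[-0.30, -0.14, 0.94]]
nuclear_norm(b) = 2.42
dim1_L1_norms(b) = [1.68, 2.57]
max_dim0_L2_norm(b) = 1.21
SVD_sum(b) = [[0.51,  -0.53,  0.09],[1.06,  -1.09,  0.18]] + [[0.2,0.09,-0.62], [-0.1,-0.04,0.30]]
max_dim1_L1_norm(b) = 2.57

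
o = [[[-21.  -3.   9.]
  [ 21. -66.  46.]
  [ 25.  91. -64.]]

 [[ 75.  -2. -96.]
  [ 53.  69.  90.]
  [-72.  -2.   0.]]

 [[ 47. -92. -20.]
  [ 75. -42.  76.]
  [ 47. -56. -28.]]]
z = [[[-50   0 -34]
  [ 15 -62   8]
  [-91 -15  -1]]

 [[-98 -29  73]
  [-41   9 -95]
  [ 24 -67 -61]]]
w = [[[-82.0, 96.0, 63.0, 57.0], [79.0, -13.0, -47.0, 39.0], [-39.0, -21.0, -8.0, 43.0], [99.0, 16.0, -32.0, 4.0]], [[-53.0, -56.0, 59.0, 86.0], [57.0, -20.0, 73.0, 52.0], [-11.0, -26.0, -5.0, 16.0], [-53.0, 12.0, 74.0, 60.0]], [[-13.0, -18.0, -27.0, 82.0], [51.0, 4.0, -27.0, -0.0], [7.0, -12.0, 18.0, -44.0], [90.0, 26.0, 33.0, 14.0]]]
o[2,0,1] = -92.0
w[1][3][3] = 60.0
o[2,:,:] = [[47.0, -92.0, -20.0], [75.0, -42.0, 76.0], [47.0, -56.0, -28.0]]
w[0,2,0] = -39.0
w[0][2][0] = -39.0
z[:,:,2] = [[-34, 8, -1], [73, -95, -61]]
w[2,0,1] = -18.0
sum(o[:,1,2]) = 212.0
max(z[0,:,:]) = 15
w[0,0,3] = 57.0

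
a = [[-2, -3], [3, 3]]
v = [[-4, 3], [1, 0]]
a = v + [[2, -6], [2, 3]]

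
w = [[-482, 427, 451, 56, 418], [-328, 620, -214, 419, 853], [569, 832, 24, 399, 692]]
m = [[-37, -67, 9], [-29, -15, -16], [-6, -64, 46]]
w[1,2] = -214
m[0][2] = 9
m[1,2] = -16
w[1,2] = -214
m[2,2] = 46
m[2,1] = -64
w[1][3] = 419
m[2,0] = -6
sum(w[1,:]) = 1350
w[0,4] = 418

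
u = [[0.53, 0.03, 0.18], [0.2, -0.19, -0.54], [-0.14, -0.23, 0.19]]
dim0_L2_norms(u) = [0.58, 0.3, 0.6]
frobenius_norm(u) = 0.89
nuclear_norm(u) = 1.47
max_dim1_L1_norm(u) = 0.93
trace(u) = 0.53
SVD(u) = [[-0.21, 0.96, 0.18], [-0.93, -0.25, 0.28], [0.31, -0.11, 0.94]] @ diag([0.6306469842884739, 0.5645436266963172, 0.2721669979340315]) @ [[-0.54, 0.16, 0.83], [0.84, 0.18, 0.51], [0.07, -0.97, 0.23]]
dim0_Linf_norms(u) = [0.53, 0.23, 0.54]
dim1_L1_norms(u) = [0.74, 0.93, 0.56]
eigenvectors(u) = [[(0.24+0.53j), (0.24-0.53j), -0.10+0.00j], [(0.56+0.04j), 0.56-0.04j, (0.94+0j)], [(-0.59+0j), (-0.59-0j), 0.34+0.00j]]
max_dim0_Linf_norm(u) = 0.54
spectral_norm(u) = 0.63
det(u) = -0.10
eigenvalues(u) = [(0.47+0.14j), (0.47-0.14j), (-0.41+0j)]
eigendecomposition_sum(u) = [[0.27-0.04j, -0.00+0.07j, 0.08-0.19j], [0.09-0.25j, (0.06+0.03j), (-0.13-0.15j)], [-0.07+0.26j, (-0.06-0.03j), (0.15+0.15j)]] + [[(0.27+0.04j), -0.00-0.07j, (0.08+0.19j)], [(0.09+0.25j), 0.06-0.03j, -0.13+0.15j], [(-0.07-0.26j), (-0.06+0.03j), 0.15-0.15j]] + [[(-0-0j), (0.03+0j), (0.03-0j)], [(0.02+0j), (-0.3-0j), (-0.28+0j)], [(0.01+0j), -0.11-0.00j, -0.10+0.00j]]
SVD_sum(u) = [[0.07,-0.02,-0.11], [0.32,-0.09,-0.48], [-0.11,0.03,0.16]] + [[0.46,  0.1,  0.28], [-0.12,  -0.03,  -0.07], [-0.05,  -0.01,  -0.03]] + [[0.0,-0.05,0.01], [0.01,-0.07,0.02], [0.02,-0.25,0.06]]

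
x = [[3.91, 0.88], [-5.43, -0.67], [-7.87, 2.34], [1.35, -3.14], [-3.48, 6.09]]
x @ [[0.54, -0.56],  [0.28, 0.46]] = [[2.36,-1.78], [-3.12,2.73], [-3.59,5.48], [-0.15,-2.2], [-0.17,4.75]]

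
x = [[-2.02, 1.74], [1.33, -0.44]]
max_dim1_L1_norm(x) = 3.76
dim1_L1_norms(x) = [3.76, 1.77]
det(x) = -1.43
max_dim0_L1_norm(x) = 3.35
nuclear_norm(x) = 3.45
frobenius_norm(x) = 3.01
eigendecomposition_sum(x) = [[-2.15, 1.49], [1.14, -0.79]] + [[0.13, 0.25],[0.19, 0.35]]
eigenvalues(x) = [-2.94, 0.48]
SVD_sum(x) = [[-2.15, 1.57],[1.08, -0.79]] + [[0.13, 0.17],[0.25, 0.35]]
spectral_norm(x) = 2.97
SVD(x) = [[-0.89,0.45], [0.45,0.89]] @ diag([2.9733281000304497, 0.47939546260818056]) @ [[0.81, -0.59], [0.59, 0.81]]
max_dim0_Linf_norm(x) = 2.02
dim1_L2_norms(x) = [2.67, 1.4]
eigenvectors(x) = [[-0.88, -0.57],[0.47, -0.82]]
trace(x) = -2.46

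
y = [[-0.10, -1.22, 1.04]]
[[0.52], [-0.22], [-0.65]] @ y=[[-0.05,-0.63,0.54], [0.02,0.27,-0.23], [0.06,0.79,-0.68]]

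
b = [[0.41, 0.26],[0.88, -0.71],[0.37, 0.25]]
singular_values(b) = [1.16, 0.61]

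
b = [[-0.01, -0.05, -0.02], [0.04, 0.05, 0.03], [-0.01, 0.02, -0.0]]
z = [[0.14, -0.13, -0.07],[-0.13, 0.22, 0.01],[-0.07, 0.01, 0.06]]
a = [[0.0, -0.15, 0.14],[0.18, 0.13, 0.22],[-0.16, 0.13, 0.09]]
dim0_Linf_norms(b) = [0.04, 0.05, 0.03]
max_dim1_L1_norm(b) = 0.12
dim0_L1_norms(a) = [0.34, 0.41, 0.45]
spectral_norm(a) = 0.32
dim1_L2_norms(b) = [0.05, 0.07, 0.02]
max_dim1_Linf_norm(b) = 0.05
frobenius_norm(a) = 0.44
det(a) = 0.01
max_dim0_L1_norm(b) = 0.12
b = z @ a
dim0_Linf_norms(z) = [0.14, 0.22, 0.07]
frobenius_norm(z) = 0.34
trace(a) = 0.22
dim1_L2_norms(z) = [0.2, 0.26, 0.09]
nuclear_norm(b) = 0.12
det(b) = -0.00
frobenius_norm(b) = 0.09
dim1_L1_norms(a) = [0.29, 0.53, 0.38]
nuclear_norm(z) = 0.42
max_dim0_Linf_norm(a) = 0.22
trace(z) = 0.42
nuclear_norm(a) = 0.74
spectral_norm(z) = 0.33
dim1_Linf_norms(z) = [0.14, 0.22, 0.07]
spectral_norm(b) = 0.09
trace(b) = 0.04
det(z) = -0.00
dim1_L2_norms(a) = [0.21, 0.31, 0.22]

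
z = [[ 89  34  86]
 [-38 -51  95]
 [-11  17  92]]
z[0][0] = 89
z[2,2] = 92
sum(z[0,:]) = 209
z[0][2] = 86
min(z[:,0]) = -38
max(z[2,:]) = 92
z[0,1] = 34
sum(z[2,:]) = 98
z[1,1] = -51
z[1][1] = -51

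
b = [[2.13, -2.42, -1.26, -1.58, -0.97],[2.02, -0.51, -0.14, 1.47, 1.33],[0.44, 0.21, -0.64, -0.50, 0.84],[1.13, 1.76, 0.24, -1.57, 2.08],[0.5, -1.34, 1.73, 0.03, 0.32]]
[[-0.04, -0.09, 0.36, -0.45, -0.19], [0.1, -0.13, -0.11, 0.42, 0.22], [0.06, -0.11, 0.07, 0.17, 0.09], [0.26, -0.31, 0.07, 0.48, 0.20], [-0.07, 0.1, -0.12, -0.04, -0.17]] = b@[[0.07, -0.09, 0.04, 0.03, 0.04], [0.08, -0.07, 0.0, 0.08, 0.08], [-0.0, 0.03, -0.07, -0.01, -0.06], [-0.01, 0.03, -0.09, 0.08, 0.06], [0.01, -0.02, -0.05, 0.21, 0.06]]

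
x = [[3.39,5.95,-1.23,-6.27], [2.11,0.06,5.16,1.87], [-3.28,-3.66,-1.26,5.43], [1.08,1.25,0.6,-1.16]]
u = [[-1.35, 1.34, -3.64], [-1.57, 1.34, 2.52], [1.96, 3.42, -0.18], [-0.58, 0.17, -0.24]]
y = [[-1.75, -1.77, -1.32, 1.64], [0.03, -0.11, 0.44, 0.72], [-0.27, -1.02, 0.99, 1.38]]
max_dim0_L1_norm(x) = 14.73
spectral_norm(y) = 3.48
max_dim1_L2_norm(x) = 9.37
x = u @ y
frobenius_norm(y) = 3.92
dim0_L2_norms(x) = [5.28, 7.1, 5.49, 8.58]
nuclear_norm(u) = 11.19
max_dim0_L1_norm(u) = 6.58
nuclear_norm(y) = 5.56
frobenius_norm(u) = 6.59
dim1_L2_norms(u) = [4.11, 3.26, 3.95, 0.65]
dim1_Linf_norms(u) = [3.64, 2.52, 3.42, 0.58]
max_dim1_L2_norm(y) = 3.26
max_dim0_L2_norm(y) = 2.26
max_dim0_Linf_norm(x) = 6.27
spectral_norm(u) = 4.54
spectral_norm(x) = 11.96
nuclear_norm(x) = 19.30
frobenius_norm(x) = 13.49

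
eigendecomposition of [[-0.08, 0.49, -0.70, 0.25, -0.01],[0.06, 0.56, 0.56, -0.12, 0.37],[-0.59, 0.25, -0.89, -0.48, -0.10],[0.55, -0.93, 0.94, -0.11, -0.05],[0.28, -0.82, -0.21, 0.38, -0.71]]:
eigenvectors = [[(-0.02+0j), (0.87+0j), (-0.51+0j), (-0.47+0.01j), -0.47-0.01j],[-0.63+0.00j, (0.32+0j), (0.2+0j), 0.18+0.04j, (0.18-0.04j)],[(-0.28+0j), -0.28+0.00j, -0.11+0.00j, (0.04+0.1j), 0.04-0.10j],[0.43+0.00j, (-0.22+0j), (0.8+0j), 0.75+0.00j, (0.75-0j)],[0.58+0.00j, (-0.05+0j), -0.22+0.00j, (-0.33-0.24j), -0.33+0.24j]]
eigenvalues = [(0.55+0j), (0.26+0j), (-0.81+0j), (-0.62+0.1j), (-0.62-0.1j)]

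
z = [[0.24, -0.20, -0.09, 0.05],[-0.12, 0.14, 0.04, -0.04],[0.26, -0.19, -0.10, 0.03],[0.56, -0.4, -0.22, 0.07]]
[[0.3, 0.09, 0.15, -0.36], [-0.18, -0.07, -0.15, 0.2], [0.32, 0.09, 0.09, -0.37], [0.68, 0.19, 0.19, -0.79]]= z @[[0.6, -0.37, -0.61, -1.41], [-1.28, -0.50, -1.51, 0.31], [0.3, -0.85, 0.66, -0.69], [-1.49, 0.14, 0.99, -0.38]]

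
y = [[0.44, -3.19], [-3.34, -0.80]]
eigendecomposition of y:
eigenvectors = [[0.76, 0.63],[-0.65, 0.78]]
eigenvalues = [3.14, -3.5]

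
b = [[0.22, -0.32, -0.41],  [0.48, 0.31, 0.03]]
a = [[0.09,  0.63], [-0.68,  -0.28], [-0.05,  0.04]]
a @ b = [[0.32, 0.17, -0.02], [-0.28, 0.13, 0.27], [0.01, 0.03, 0.02]]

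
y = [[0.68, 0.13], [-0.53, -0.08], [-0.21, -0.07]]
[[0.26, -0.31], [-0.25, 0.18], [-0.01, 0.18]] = y @ [[0.81, 0.09],[-2.22, -2.85]]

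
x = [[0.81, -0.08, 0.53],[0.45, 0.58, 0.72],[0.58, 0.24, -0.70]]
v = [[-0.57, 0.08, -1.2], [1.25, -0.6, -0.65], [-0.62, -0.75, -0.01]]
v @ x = [[-1.12, -0.20, 0.6],[0.37, -0.60, 0.69],[-0.85, -0.39, -0.86]]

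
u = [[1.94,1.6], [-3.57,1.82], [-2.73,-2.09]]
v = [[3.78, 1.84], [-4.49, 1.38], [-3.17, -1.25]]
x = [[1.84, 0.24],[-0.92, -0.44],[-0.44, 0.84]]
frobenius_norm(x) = 2.32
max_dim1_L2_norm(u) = 4.01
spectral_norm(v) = 6.71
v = u + x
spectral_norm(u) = 4.93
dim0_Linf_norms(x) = [1.84, 0.84]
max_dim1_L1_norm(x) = 2.08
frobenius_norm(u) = 5.85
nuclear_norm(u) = 8.07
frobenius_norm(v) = 7.17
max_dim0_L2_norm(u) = 4.9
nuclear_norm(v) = 9.22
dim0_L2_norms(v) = [6.67, 2.62]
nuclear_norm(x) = 3.06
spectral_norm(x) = 2.12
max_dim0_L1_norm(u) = 8.24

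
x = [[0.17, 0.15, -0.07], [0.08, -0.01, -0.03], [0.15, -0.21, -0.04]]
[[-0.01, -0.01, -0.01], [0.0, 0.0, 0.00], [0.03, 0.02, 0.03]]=x @ [[-0.01, -0.0, -0.02], [-0.11, -0.08, -0.11], [-0.12, -0.06, -0.14]]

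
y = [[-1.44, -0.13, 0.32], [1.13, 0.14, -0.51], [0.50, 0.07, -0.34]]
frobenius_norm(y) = 2.03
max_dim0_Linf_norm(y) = 1.44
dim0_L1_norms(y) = [3.07, 0.34, 1.17]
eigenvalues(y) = [-1.46, -0.19, 0.01]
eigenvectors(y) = [[0.74, -0.1, 0.07], [-0.61, -0.71, -0.99], [-0.29, -0.70, -0.10]]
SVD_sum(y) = [[-1.39, -0.15, 0.47], [1.17, 0.12, -0.40], [0.55, 0.06, -0.19]] + [[-0.05, 0.02, -0.15], [-0.04, 0.01, -0.11], [-0.05, 0.02, -0.15]] + [[-0.0, 0.0, 0.00],[-0.00, 0.0, 0.00],[0.00, -0.00, -0.00]]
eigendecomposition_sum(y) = [[-1.43, -0.13, 0.35], [1.19, 0.11, -0.29], [0.56, 0.05, -0.14]] + [[-0.01, 0.0, -0.03],[-0.07, 0.02, -0.20],[-0.07, 0.02, -0.20]] + [[-0.0,-0.00,0.0], [0.01,0.01,-0.01], [0.00,0.0,-0.00]]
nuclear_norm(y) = 2.28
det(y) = 0.00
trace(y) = -1.64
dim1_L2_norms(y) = [1.48, 1.25, 0.61]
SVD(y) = [[-0.73, -0.63, -0.25], [0.62, -0.46, -0.64], [0.29, -0.62, 0.73]] @ diag([2.0133191176005467, 0.2578893203173882, 0.006263319438710016]) @ [[0.94, 0.1, -0.32],[0.33, -0.1, 0.94],[0.06, -0.99, -0.13]]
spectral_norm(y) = 2.01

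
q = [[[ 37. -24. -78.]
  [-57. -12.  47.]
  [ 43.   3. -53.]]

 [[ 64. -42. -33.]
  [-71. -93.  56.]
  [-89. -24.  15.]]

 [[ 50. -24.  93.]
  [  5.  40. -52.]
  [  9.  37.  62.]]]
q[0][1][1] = -12.0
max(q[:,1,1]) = 40.0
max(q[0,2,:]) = 43.0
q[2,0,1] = -24.0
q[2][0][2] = 93.0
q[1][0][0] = 64.0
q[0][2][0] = 43.0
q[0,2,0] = 43.0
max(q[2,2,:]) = 62.0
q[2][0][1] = -24.0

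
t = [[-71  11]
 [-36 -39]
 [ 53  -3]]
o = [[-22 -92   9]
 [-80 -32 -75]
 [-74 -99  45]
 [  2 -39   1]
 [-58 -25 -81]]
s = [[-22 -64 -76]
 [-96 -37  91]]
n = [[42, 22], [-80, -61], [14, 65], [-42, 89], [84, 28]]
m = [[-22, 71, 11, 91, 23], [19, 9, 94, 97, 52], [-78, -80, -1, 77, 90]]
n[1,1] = -61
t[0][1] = 11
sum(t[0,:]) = -60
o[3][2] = 1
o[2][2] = 45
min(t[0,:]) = -71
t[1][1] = -39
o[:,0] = [-22, -80, -74, 2, -58]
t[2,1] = -3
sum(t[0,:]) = -60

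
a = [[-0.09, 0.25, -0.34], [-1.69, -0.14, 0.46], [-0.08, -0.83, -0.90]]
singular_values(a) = [1.76, 1.22, 0.42]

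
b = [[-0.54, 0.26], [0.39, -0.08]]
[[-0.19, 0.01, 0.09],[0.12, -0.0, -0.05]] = b @[[0.29,0.01,-0.11], [-0.11,0.05,0.13]]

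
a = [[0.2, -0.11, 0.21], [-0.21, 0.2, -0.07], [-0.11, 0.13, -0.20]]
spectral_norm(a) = 0.48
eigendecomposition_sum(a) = [[0.14, -0.08, 0.08], [-0.32, 0.19, -0.17], [-0.12, 0.07, -0.07]] + [[0.05, 0.01, 0.03], [0.11, 0.02, 0.07], [0.03, 0.01, 0.02]] + [[0.01, -0.03, 0.10], [0.00, -0.01, 0.03], [-0.02, 0.05, -0.15]]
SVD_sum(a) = [[0.19, -0.16, 0.17],[-0.17, 0.14, -0.16],[-0.16, 0.13, -0.14]] + [[-0.02,  0.02,  0.04], [-0.04,  0.05,  0.09], [0.02,  -0.03,  -0.05]] + [[0.03, 0.03, -0.00],[0.00, 0.0, -0.00],[0.03, 0.03, -0.0]]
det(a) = -0.00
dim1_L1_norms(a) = [0.52, 0.48, 0.44]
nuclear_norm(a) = 0.67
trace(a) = 0.20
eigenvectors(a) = [[-0.38, 0.39, -0.54], [0.86, 0.88, -0.16], [0.33, 0.25, 0.83]]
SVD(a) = [[-0.63, -0.36, 0.69], [0.57, -0.81, 0.11], [0.52, 0.46, 0.72]] @ diag([0.4824971142871627, 0.13610014588015992, 0.05360303159299727]) @ [[-0.63, 0.52, -0.57], [0.36, -0.46, -0.81], [0.69, 0.72, -0.11]]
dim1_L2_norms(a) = [0.31, 0.3, 0.26]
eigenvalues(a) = [0.27, 0.09, -0.15]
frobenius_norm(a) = 0.50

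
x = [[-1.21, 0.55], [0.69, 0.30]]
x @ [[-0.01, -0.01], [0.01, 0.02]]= [[0.02, 0.02], [-0.00, -0.00]]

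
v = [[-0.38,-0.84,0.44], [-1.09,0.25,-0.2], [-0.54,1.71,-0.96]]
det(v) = -0.01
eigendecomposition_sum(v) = [[-0.59, -0.68, 0.33], [-0.32, -0.37, 0.18], [0.64, 0.74, -0.37]] + [[0.24, -0.18, 0.12], [-0.98, 0.76, -0.51], [-1.56, 1.22, -0.81]] + [[-0.03, 0.02, -0.02], [0.21, -0.14, 0.12], [0.37, -0.25, 0.21]]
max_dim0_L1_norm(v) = 2.8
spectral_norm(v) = 2.27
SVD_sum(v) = [[0.23, -0.67, 0.38], [-0.17, 0.51, -0.29], [-0.58, 1.7, -0.96]] + [[-0.61, -0.17, 0.06],[-0.92, -0.26, 0.09],[0.04, 0.01, -0.0]] + [[-0.0, 0.00, 0.00],[0.0, -0.00, -0.0],[-0.0, 0.0, 0.00]]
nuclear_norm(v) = 3.42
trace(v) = -1.09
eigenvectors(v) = [[0.63, 0.13, -0.07], [0.35, -0.53, 0.49], [-0.69, -0.84, 0.87]]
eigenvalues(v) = [-1.33, 0.19, 0.04]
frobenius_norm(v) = 2.54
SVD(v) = [[0.35, 0.55, 0.76], [-0.27, 0.83, -0.48], [-0.9, -0.03, 0.44]] @ diag([2.2698783988938414, 1.1485353856408729, 0.004303738595733823]) @ [[0.28, -0.84, 0.47], [-0.96, -0.27, 0.09], [-0.05, 0.48, 0.88]]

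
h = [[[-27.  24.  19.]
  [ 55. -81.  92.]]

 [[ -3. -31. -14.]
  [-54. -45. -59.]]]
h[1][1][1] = -45.0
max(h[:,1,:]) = 92.0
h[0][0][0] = -27.0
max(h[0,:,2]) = 92.0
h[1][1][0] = -54.0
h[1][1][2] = -59.0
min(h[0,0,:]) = -27.0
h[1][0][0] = -3.0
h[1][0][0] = -3.0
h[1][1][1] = -45.0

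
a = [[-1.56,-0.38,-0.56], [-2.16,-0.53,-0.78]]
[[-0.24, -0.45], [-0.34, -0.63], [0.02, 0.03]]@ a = [[1.35, 0.33, 0.49], [1.89, 0.46, 0.68], [-0.10, -0.02, -0.03]]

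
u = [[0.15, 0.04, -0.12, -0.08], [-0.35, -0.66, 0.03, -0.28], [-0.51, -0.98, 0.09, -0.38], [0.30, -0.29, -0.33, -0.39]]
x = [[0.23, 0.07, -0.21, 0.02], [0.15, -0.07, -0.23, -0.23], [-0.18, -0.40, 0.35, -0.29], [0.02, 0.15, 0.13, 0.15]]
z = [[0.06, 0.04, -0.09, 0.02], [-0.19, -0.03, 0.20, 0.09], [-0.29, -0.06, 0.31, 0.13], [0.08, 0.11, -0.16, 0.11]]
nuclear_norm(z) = 0.76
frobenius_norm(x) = 0.83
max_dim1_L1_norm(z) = 0.79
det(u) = -0.00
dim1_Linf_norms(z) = [0.09, 0.2, 0.31, 0.16]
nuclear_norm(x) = 1.32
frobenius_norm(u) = 1.58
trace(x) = 0.66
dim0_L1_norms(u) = [1.31, 1.97, 0.57, 1.13]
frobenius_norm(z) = 0.60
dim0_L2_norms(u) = [0.7, 1.22, 0.36, 0.62]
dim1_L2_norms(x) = [0.32, 0.36, 0.63, 0.25]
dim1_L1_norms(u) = [0.39, 1.32, 1.96, 1.31]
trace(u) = -0.81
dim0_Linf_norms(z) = [0.29, 0.11, 0.31, 0.13]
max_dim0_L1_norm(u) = 1.97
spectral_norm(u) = 1.44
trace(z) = 0.45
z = u @ x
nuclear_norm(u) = 2.12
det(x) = 0.00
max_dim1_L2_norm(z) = 0.45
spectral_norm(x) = 0.69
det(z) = -0.00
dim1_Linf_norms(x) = [0.23, 0.23, 0.4, 0.15]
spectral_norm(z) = 0.57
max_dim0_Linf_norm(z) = 0.31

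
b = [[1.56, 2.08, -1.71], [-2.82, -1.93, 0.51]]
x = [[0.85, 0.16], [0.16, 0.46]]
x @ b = [[0.87, 1.46, -1.37], [-1.05, -0.55, -0.04]]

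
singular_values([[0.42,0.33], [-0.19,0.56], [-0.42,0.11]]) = [0.66, 0.62]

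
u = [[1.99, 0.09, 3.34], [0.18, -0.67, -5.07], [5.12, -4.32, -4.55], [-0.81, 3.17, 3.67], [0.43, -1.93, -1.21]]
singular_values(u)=[10.38, 5.02, 1.84]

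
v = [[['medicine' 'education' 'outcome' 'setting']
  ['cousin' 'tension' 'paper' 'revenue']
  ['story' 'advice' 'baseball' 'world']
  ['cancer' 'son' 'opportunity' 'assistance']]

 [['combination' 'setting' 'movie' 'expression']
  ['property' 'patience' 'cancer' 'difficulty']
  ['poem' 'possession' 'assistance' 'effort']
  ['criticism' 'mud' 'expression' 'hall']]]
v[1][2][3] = 'effort'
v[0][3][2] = 'opportunity'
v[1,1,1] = 'patience'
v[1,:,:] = [['combination', 'setting', 'movie', 'expression'], ['property', 'patience', 'cancer', 'difficulty'], ['poem', 'possession', 'assistance', 'effort'], ['criticism', 'mud', 'expression', 'hall']]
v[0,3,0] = 'cancer'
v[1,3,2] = 'expression'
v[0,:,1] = ['education', 'tension', 'advice', 'son']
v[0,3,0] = 'cancer'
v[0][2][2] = 'baseball'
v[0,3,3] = 'assistance'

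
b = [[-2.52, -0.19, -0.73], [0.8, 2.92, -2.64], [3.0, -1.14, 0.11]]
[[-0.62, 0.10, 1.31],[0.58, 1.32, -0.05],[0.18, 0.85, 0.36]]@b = [[5.57, -1.08, 0.33], [-0.56, 3.80, -3.91], [1.31, 2.04, -2.34]]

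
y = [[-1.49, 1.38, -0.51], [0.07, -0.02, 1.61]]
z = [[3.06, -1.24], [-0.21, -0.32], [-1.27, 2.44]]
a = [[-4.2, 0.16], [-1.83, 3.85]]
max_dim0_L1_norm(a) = 6.03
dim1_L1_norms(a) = [4.36, 5.68]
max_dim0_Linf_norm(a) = 4.2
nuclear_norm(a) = 8.22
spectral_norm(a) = 5.12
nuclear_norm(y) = 3.67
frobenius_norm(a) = 5.99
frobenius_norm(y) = 2.64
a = y @ z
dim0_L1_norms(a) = [6.03, 4.01]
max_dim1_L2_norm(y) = 2.09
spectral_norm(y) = 2.19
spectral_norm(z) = 4.04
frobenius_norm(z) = 4.31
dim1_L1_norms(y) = [3.38, 1.7]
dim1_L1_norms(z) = [4.3, 0.53, 3.71]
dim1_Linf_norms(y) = [1.49, 1.61]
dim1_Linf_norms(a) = [4.2, 3.85]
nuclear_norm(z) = 5.55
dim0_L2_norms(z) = [3.32, 2.76]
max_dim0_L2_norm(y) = 1.69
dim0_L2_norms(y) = [1.49, 1.38, 1.69]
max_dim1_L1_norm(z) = 4.3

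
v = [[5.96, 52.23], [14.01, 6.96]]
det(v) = -690.26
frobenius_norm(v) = 54.85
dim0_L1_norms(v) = [19.97, 59.19]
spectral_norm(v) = 53.30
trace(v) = 12.92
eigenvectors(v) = [[-0.89, -0.88], [0.45, -0.47]]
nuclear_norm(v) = 66.25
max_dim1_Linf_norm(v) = 52.23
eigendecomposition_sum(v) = [[-10.49,19.88], [5.33,-10.11]] + [[16.45, 32.35], [8.68, 17.07]]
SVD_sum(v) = [[8.13, 51.89], [1.4, 8.94]] + [[-2.17, 0.34], [12.61, -1.98]]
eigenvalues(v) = [-20.6, 33.52]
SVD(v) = [[-0.99, -0.17], [-0.17, 0.99]] @ diag([53.29612382747745, 12.951424051670484]) @ [[-0.15, -0.99], [0.99, -0.15]]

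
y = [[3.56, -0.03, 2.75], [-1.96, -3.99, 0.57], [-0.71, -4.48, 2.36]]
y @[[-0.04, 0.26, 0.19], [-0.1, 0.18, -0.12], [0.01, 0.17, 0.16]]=[[-0.11, 1.39, 1.12], [0.48, -1.13, 0.20], [0.5, -0.59, 0.78]]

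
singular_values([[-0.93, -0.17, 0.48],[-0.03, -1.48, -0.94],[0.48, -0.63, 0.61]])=[1.77, 1.05, 0.97]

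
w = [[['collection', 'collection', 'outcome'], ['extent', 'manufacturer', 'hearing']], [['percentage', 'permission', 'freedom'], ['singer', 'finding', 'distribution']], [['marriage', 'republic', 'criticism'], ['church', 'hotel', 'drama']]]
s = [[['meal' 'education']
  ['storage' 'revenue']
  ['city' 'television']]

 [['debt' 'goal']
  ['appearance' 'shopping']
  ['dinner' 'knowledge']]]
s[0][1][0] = 'storage'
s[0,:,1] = ['education', 'revenue', 'television']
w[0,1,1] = 'manufacturer'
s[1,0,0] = 'debt'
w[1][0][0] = 'percentage'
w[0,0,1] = 'collection'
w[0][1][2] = 'hearing'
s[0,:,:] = [['meal', 'education'], ['storage', 'revenue'], ['city', 'television']]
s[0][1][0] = 'storage'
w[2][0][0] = 'marriage'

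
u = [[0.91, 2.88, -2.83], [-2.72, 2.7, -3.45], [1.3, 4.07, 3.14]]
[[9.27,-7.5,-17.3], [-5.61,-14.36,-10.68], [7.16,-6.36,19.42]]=u@[[4.19,  1.92,  -2.92], [1.07,  -2.63,  0.96], [-0.84,  0.59,  6.15]]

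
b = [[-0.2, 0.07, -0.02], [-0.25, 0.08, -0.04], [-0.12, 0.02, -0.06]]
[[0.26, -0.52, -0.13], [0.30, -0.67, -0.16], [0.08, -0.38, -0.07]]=b @ [[-1.39, 2.88, 0.02], [0.13, 1.09, -1.66], [1.50, 0.89, 0.55]]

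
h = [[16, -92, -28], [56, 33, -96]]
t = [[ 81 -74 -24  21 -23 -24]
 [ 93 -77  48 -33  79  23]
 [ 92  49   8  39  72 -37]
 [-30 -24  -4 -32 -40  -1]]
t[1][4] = 79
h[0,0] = 16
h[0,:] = [16, -92, -28]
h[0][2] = -28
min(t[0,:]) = -74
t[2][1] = 49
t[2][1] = 49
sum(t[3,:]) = -131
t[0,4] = -23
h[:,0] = [16, 56]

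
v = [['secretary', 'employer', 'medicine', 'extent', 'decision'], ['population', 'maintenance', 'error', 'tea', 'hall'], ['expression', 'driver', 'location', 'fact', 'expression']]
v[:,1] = ['employer', 'maintenance', 'driver']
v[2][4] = 'expression'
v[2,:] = ['expression', 'driver', 'location', 'fact', 'expression']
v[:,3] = ['extent', 'tea', 'fact']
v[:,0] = ['secretary', 'population', 'expression']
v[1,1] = 'maintenance'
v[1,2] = 'error'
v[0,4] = 'decision'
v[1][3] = 'tea'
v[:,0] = ['secretary', 'population', 'expression']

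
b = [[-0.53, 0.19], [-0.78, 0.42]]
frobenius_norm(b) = 1.05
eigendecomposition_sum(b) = [[-0.45, 0.11], [-0.47, 0.12]] + [[-0.08, 0.08], [-0.31, 0.3]]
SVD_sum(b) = [[-0.50, 0.24], [-0.8, 0.39]] + [[-0.03, -0.05], [0.02, 0.03]]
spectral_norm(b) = 1.05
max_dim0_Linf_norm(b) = 0.78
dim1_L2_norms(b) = [0.56, 0.89]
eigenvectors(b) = [[-0.69, -0.24], [-0.72, -0.97]]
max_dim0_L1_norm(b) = 1.31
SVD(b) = [[-0.53, -0.85], [-0.85, 0.53]] @ diag([1.047259736832402, 0.07104254788313957]) @ [[0.90, -0.44], [0.44, 0.90]]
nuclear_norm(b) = 1.12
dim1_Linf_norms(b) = [0.53, 0.78]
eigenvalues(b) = [-0.33, 0.22]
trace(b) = -0.11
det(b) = -0.07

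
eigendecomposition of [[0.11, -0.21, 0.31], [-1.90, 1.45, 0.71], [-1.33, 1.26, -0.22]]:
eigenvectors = [[-0.01, 0.65, -0.48], [0.86, 0.72, -0.66], [0.52, 0.24, 0.58]]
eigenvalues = [1.9, -0.01, -0.55]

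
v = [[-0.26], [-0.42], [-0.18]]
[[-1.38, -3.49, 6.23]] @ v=[[0.7]]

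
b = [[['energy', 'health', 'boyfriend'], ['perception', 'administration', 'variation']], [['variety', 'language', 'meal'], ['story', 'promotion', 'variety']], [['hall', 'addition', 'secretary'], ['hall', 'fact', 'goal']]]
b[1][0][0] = 'variety'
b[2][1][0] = 'hall'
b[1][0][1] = 'language'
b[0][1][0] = 'perception'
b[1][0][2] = 'meal'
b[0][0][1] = 'health'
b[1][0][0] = 'variety'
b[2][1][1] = 'fact'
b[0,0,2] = 'boyfriend'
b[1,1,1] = 'promotion'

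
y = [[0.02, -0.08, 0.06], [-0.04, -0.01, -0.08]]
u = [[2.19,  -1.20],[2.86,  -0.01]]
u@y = [[0.09, -0.16, 0.23], [0.06, -0.23, 0.17]]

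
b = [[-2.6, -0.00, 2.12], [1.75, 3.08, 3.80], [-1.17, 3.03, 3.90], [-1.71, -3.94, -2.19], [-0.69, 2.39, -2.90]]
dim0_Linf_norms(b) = [2.6, 3.94, 3.9]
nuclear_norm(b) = 16.28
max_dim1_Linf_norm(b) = 3.94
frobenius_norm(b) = 10.09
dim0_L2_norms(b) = [3.82, 6.32, 6.88]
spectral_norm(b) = 8.36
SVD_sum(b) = [[0.15, 0.84, 0.96], [0.57, 3.31, 3.77], [0.54, 3.12, 3.56], [-0.50, -2.89, -3.29], [-0.08, -0.44, -0.51]] + [[-1.29, -1.59, 1.59], [0.21, 0.26, -0.26], [-0.56, -0.69, 0.69], [-0.96, -1.18, 1.18], [1.44, 1.78, -1.78]] + [[-1.46,0.75,-0.43], [0.96,-0.49,0.29], [-1.16,0.59,-0.34], [-0.25,0.13,-0.08], [-2.06,1.05,-0.61]]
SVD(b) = [[-0.15,0.58,-0.49],[-0.60,-0.09,0.33],[-0.57,0.25,-0.39],[0.53,0.43,-0.09],[0.08,-0.64,-0.7]] @ diag([8.356901599413332, 4.503166687315114, 3.424731441146635]) @ [[-0.11, -0.66, -0.75],  [-0.50, -0.61, 0.61],  [0.86, -0.44, 0.26]]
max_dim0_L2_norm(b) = 6.88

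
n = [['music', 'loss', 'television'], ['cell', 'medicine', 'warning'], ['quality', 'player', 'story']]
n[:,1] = ['loss', 'medicine', 'player']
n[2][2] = 'story'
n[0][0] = 'music'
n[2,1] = 'player'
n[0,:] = ['music', 'loss', 'television']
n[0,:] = ['music', 'loss', 'television']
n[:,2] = ['television', 'warning', 'story']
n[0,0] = 'music'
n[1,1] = 'medicine'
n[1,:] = ['cell', 'medicine', 'warning']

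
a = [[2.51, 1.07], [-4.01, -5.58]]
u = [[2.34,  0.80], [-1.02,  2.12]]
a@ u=[[4.78,4.28], [-3.69,-15.04]]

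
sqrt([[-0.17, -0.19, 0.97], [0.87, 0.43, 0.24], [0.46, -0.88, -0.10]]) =[[0.47+0.48j, (-0.11-0.22j), 0.54-0.45j], [(0.49-0.21j), (0.8+0.1j), 0.14+0.20j], [0.26-0.45j, -0.49+0.20j, 0.51+0.43j]]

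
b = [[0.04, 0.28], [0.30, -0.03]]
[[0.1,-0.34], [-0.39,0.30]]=b@[[-1.25, 0.86],[0.53, -1.35]]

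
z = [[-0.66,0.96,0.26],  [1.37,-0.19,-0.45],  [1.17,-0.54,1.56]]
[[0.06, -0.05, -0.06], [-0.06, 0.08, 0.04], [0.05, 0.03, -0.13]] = z@ [[-0.02, 0.05, -0.01], [0.03, -0.01, -0.05], [0.06, -0.02, -0.09]]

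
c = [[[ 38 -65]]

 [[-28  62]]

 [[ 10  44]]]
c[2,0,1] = 44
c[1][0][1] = 62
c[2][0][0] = 10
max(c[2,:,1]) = 44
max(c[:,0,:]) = 62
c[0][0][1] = -65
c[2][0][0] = 10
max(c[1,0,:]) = 62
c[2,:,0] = [10]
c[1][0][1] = 62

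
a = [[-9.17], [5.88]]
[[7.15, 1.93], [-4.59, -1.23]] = a @ [[-0.78, -0.21]]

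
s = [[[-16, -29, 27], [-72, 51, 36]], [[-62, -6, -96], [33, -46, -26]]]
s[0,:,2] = [27, 36]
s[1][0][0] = -62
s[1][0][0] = -62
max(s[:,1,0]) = 33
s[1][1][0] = 33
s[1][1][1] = -46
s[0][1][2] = 36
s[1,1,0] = 33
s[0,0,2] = 27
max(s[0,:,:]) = 51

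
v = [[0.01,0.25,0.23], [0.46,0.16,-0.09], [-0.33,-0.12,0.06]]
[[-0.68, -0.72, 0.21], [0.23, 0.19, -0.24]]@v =[[-0.41, -0.31, -0.08],  [0.17, 0.12, 0.02]]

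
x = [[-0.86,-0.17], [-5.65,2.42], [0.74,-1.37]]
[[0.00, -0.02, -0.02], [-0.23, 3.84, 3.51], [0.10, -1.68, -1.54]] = x@[[0.01, -0.20, -0.18], [-0.07, 1.12, 1.03]]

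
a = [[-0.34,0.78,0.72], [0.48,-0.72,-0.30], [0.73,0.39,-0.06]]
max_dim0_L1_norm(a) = 1.89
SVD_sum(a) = [[-0.46, 0.81, 0.58], [0.37, -0.66, -0.47], [0.02, -0.04, -0.03]] + [[0.07,0.04,-0.00], [0.05,0.03,-0.00], [0.72,0.41,-0.01]] + [[0.04, -0.07, 0.14],[0.05, -0.09, 0.17],[-0.01, 0.01, -0.03]]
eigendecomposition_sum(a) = [[0.3, 0.25, 0.22], [0.03, 0.02, 0.02], [0.36, 0.29, 0.26]] + [[-0.65, 0.53, 0.5], [0.63, -0.51, -0.49], [0.18, -0.15, -0.14]] + [[0.00, 0.00, -0.00], [-0.18, -0.23, 0.17], [0.19, 0.25, -0.18]]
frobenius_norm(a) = 1.66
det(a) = 0.31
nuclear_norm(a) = 2.51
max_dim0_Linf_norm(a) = 0.78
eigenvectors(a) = [[-0.64, -0.70, 0.01], [-0.06, 0.68, -0.68], [-0.76, 0.20, 0.73]]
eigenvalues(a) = [0.59, -1.3, -0.41]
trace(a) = -1.12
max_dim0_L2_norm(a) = 1.13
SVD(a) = [[-0.78, 0.10, 0.62], [0.63, 0.07, 0.77], [0.03, 0.99, -0.12]] @ diag([1.4157505607978529, 0.8345245637460906, 0.2627148684504944]) @ [[0.42, -0.74, -0.53], [0.87, 0.50, -0.01], [0.27, -0.46, 0.85]]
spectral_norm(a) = 1.42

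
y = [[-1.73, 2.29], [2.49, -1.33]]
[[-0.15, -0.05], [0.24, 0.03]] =y @ [[0.10, -0.0], [0.01, -0.02]]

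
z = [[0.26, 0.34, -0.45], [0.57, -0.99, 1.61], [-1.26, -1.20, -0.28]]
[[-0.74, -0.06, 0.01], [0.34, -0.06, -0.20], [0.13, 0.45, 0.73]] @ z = [[-0.24, -0.2, 0.23], [0.31, 0.42, -0.19], [-0.63, -1.28, 0.46]]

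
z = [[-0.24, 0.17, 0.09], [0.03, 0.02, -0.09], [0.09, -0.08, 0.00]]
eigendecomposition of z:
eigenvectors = [[0.93, -0.62, -0.31], [-0.18, -0.7, -0.83], [-0.32, -0.35, 0.47]]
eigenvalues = [-0.3, 0.0, 0.08]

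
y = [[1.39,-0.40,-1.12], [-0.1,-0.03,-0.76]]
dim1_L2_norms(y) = [1.83, 0.77]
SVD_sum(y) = [[1.29, -0.38, -1.23], [0.32, -0.09, -0.30]] + [[0.10, -0.02, 0.11],[-0.42, 0.06, -0.46]]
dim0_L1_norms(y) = [1.49, 0.43, 1.88]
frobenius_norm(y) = 1.98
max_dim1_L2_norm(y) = 1.83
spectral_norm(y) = 1.88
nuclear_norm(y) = 2.52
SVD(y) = [[-0.97,-0.24], [-0.24,0.97]] @ diag([1.8775240159320634, 0.6402371198222871]) @ [[-0.71, 0.21, 0.68], [-0.67, 0.1, -0.73]]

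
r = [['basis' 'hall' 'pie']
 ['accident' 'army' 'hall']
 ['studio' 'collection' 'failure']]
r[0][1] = 'hall'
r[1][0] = 'accident'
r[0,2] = 'pie'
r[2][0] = 'studio'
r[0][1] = 'hall'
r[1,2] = 'hall'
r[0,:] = ['basis', 'hall', 'pie']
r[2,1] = 'collection'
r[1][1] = 'army'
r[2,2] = 'failure'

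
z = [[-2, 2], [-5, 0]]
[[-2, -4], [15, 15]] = z@[[-3, -3], [-4, -5]]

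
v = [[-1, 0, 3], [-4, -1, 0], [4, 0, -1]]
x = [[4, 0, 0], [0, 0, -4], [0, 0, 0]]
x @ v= [[-4, 0, 12], [-16, 0, 4], [0, 0, 0]]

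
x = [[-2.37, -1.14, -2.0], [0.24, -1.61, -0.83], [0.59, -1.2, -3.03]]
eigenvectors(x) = [[-0.88+0.00j, (-0.88-0j), (-0.05+0j)], [(-0.09+0.16j), -0.09-0.16j, (-0.86+0j)], [-0.21+0.38j, (-0.21-0.38j), 0.52+0.00j]]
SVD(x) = [[-0.65, 0.76, 0.01], [-0.33, -0.26, -0.91], [-0.69, -0.59, 0.42]] @ diag([4.337155772500926, 2.2865099574213144, 1.0886009460197406]) @ [[0.24, 0.48, 0.84], [-0.97, 0.11, 0.21], [-0.01, 0.87, -0.50]]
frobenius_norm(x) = 5.02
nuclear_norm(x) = 7.71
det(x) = -10.80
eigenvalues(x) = [(-2.96+1.05j), (-2.96-1.05j), (-1.1+0j)]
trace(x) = -7.01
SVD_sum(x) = [[-0.68, -1.35, -2.36], [-0.34, -0.68, -1.19], [-0.72, -1.44, -2.52]] + [[-1.69, 0.2, 0.37],[0.58, -0.07, -0.13],[1.32, -0.15, -0.29]] + [[-0.0, 0.01, -0.01], [0.01, -0.86, 0.49], [-0.0, 0.39, -0.22]]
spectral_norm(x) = 4.34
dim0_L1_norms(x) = [3.2, 3.95, 5.86]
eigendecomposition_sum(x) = [[(-1.19+1.35j),(-0.55-1.74j),(-1.01-2.75j)], [(0.12+0.35j),-0.37-0.09j,(-0.6-0.11j)], [0.30+0.82j,(-0.86-0.17j),(-1.4-0.21j)]] + [[-1.19-1.35j, (-0.55+1.74j), (-1.01+2.75j)], [(0.12-0.35j), (-0.37+0.09j), -0.60+0.11j], [0.30-0.82j, -0.86+0.17j, (-1.4+0.21j)]] + [[0j, -0.05-0.00j, 0.02-0.00j], [0.01+0.00j, -0.87-0.00j, (0.37-0j)], [(-0-0j), 0.53+0.00j, -0.22+0.00j]]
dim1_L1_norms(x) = [5.51, 2.68, 4.82]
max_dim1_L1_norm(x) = 5.51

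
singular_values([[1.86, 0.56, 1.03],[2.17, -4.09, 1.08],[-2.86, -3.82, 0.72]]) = [5.78, 4.06, 0.89]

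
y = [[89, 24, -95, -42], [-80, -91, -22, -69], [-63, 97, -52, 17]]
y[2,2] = -52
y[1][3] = -69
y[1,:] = [-80, -91, -22, -69]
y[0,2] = -95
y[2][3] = 17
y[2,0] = -63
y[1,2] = -22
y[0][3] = -42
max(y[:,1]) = 97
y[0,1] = 24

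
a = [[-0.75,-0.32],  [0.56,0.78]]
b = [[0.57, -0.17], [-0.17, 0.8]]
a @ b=[[-0.37, -0.13],  [0.19, 0.53]]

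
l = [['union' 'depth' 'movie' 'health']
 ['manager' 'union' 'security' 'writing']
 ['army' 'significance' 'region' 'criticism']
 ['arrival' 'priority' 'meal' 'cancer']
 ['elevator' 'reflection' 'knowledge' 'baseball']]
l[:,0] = ['union', 'manager', 'army', 'arrival', 'elevator']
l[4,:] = ['elevator', 'reflection', 'knowledge', 'baseball']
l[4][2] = 'knowledge'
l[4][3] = 'baseball'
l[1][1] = 'union'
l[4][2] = 'knowledge'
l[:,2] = ['movie', 'security', 'region', 'meal', 'knowledge']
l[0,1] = 'depth'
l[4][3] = 'baseball'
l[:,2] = ['movie', 'security', 'region', 'meal', 'knowledge']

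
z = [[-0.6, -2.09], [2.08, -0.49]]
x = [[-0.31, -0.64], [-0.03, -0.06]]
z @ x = [[0.25, 0.51],[-0.63, -1.30]]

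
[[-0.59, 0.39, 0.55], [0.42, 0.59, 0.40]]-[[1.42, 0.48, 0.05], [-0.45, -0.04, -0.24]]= [[-2.01, -0.09, 0.5], [0.87, 0.63, 0.64]]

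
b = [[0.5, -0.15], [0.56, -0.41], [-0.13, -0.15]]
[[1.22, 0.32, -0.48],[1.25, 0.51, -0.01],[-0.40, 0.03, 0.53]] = b@ [[2.57, 0.46, -1.61], [0.46, -0.61, -2.17]]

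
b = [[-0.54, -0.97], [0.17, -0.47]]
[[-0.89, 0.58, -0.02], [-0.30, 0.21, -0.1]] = b @ [[0.31,-0.17,-0.21], [0.75,-0.50,0.14]]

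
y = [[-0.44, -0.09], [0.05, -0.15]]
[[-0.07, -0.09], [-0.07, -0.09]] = y @ [[0.06,0.08], [0.48,0.61]]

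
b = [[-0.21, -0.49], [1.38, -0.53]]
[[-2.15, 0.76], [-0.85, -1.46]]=b @ [[0.92, -1.42],[4.0, -0.95]]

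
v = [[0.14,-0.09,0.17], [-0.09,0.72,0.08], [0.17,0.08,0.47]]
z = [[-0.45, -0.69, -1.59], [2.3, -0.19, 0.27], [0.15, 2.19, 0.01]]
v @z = [[-0.24, 0.29, -0.25],[1.71, 0.10, 0.34],[0.18, 0.9, -0.24]]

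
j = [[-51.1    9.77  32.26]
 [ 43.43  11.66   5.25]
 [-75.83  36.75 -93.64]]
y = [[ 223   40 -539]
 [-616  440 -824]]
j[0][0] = -51.1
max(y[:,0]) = 223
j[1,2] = 5.25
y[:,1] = [40, 440]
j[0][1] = 9.77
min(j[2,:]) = -93.64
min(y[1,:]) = -824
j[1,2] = 5.25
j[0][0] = -51.1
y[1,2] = -824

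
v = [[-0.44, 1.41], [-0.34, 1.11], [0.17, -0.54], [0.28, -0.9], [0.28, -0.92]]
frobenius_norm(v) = 2.38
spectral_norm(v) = 2.38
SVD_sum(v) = [[-0.44,1.41], [-0.34,1.11], [0.17,-0.54], [0.28,-0.90], [0.28,-0.92]] + [[-0.0, -0.0],[0.0, 0.0],[0.00, 0.0],[0.0, 0.00],[-0.0, -0.0]]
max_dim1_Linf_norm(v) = 1.41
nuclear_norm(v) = 2.39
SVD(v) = [[-0.62, 0.48], [-0.49, -0.45], [0.24, -0.38], [0.4, -0.2], [0.4, 0.61]] @ diag([2.3797156874392, 0.007297051169687637]) @ [[0.3, -0.96],[-0.96, -0.3]]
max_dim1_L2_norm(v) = 1.48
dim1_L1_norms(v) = [1.85, 1.45, 0.71, 1.18, 1.2]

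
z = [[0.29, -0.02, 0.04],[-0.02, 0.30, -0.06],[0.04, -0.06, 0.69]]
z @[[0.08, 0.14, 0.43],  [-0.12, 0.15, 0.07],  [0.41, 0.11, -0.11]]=[[0.04,0.04,0.12], [-0.06,0.04,0.02], [0.29,0.07,-0.06]]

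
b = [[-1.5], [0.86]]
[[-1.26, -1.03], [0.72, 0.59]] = b @ [[0.84,0.69]]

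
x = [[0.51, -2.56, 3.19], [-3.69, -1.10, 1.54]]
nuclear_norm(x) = 8.14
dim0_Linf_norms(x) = [3.69, 2.56, 3.19]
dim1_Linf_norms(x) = [3.19, 3.69]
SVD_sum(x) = [[-1.59, -1.81, 2.34], [-1.62, -1.84, 2.38]] + [[2.10, -0.75, 0.85], [-2.07, 0.74, -0.84]]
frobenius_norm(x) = 5.85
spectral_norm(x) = 4.79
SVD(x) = [[-0.70, -0.71], [-0.71, 0.7]] @ diag([4.789715440819979, 3.3535244141008826]) @ [[0.47,0.54,-0.7], [-0.88,0.31,-0.36]]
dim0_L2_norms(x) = [3.73, 2.79, 3.54]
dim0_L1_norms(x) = [4.2, 3.66, 4.73]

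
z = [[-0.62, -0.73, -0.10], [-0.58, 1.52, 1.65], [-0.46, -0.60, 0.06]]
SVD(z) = [[0.21, 0.75, -0.63], [-0.97, 0.25, -0.03], [0.13, 0.62, 0.77]] @ diag([2.375216552541353, 1.1051403389887213, 0.09386777761011682]) @ [[0.16, -0.72, -0.68], [-0.81, -0.49, 0.33], [0.57, -0.49, 0.65]]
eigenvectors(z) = [[0.85, -0.42, 0.35], [-0.16, 0.68, -0.87], [0.5, -0.6, 0.35]]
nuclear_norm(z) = 3.57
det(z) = -0.25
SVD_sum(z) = [[0.08, -0.36, -0.34], [-0.36, 1.65, 1.56], [0.05, -0.23, -0.22]] + [[-0.66, -0.4, 0.27], [-0.22, -0.13, 0.09], [-0.55, -0.34, 0.23]] + [[-0.03, 0.03, -0.04], [-0.00, 0.00, -0.0], [0.04, -0.04, 0.05]]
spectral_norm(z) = 2.38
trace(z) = 0.96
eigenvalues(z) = [-0.54, 0.41, 1.09]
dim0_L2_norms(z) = [0.97, 1.79, 1.65]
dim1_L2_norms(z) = [0.96, 2.32, 0.76]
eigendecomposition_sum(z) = [[-0.78, -0.17, 0.35], [0.14, 0.03, -0.06], [-0.45, -0.1, 0.2]] + [[-0.38, 0.13, 0.7], [0.62, -0.21, -1.13], [-0.55, 0.18, 1.0]] + [[0.54, -0.68, -1.15], [-1.34, 1.69, 2.84], [0.54, -0.68, -1.14]]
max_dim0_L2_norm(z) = 1.79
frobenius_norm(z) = 2.62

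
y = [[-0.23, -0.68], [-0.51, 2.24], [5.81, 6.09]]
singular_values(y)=[8.54, 1.91]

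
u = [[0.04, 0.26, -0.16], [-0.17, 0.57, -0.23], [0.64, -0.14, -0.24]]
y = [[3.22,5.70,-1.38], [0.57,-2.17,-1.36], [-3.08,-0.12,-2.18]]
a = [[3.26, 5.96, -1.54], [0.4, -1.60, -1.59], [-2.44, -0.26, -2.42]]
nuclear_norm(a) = 12.42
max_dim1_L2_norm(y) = 6.69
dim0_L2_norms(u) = [0.66, 0.64, 0.37]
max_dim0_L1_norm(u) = 0.97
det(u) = -0.00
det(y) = 54.98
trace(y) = -1.13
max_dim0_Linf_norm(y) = 5.7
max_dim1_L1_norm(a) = 10.76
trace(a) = -0.76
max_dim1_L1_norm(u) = 1.02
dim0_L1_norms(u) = [0.85, 0.97, 0.63]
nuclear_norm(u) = 1.40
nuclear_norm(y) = 12.73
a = y + u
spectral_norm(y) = 6.96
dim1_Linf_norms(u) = [0.26, 0.57, 0.64]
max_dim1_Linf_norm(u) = 0.64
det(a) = 46.34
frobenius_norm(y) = 8.12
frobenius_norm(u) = 0.99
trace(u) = 0.37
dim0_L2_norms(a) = [4.09, 6.18, 3.28]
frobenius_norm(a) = 8.10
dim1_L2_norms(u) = [0.31, 0.64, 0.7]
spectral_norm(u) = 0.78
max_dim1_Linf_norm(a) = 5.96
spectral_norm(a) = 7.09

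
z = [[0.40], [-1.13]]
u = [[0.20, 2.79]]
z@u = [[0.08, 1.12], [-0.23, -3.15]]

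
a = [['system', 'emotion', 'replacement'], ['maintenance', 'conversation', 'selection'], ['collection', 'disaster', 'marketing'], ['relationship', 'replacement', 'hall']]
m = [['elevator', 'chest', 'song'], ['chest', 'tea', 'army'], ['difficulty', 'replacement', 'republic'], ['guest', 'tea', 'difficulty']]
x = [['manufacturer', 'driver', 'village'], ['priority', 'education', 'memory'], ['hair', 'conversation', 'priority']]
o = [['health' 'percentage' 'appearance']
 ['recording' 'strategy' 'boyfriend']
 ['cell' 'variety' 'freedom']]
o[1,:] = ['recording', 'strategy', 'boyfriend']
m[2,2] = 'republic'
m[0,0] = 'elevator'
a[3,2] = 'hall'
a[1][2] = 'selection'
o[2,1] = 'variety'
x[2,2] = 'priority'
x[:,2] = ['village', 'memory', 'priority']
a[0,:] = ['system', 'emotion', 'replacement']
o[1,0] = 'recording'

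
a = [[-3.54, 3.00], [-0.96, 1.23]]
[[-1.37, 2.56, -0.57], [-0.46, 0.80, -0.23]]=a @ [[0.21, -0.51, -0.0], [-0.21, 0.25, -0.19]]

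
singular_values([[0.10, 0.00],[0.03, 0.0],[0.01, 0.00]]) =[0.1, 0.0]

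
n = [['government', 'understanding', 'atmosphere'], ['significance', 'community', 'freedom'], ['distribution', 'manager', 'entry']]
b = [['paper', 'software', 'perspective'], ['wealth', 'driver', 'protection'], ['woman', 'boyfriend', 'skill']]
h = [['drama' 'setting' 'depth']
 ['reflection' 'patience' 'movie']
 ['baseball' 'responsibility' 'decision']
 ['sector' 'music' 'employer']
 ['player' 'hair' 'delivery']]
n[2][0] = 'distribution'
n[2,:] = ['distribution', 'manager', 'entry']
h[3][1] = 'music'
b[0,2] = 'perspective'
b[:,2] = ['perspective', 'protection', 'skill']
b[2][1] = 'boyfriend'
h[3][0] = 'sector'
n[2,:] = ['distribution', 'manager', 'entry']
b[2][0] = 'woman'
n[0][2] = 'atmosphere'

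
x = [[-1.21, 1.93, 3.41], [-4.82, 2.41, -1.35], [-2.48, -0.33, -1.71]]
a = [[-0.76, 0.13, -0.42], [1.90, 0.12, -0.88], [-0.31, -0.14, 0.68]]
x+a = [[-1.97, 2.06, 2.99],[-2.92, 2.53, -2.23],[-2.79, -0.47, -1.03]]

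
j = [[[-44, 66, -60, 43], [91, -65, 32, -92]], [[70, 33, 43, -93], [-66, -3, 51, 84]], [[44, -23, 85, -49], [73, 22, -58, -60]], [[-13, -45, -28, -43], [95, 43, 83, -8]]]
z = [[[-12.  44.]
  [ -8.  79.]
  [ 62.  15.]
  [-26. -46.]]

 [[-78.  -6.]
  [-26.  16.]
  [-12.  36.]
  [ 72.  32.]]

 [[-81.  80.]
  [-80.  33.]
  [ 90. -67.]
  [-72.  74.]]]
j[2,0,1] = -23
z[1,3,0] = 72.0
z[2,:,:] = [[-81.0, 80.0], [-80.0, 33.0], [90.0, -67.0], [-72.0, 74.0]]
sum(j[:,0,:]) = -14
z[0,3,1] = -46.0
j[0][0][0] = -44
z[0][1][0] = -8.0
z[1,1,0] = -26.0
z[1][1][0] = -26.0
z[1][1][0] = -26.0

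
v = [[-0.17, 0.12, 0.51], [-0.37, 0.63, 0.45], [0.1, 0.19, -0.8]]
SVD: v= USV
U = [[-0.48, 0.07, 0.87], [-0.63, -0.72, -0.29], [0.61, -0.69, 0.40]]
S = [1.14, 0.66, 0.0]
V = [[0.33, -0.3, -0.9], [0.28, -0.87, 0.39], [-0.9, -0.38, -0.21]]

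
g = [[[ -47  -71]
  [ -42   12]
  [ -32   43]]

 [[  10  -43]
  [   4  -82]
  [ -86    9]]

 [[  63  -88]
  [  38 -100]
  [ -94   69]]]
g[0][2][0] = -32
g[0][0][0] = -47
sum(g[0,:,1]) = -16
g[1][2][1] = 9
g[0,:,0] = [-47, -42, -32]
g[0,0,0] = -47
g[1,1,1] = -82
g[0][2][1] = 43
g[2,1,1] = -100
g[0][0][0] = -47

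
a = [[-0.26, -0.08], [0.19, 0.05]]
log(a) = [[-0.68+3.14j,1.23-0.00j], [(-2.92-0j),-5.44+3.14j]]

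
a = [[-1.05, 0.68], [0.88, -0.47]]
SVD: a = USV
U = [[-0.78, 0.62],[0.62, 0.78]]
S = [1.6, 0.07]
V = [[0.86, -0.52], [0.52, 0.86]]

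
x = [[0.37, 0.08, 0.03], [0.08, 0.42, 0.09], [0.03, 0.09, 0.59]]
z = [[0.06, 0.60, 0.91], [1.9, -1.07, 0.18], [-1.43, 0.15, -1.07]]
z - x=[[-0.31, 0.52, 0.88], [1.82, -1.49, 0.09], [-1.46, 0.06, -1.66]]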